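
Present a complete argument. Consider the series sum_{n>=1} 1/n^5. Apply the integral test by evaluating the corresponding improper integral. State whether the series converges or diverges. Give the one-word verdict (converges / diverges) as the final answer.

Let f(x) = x^(-5). Then f is positive, continuous, and decreasing on [1, infinity), so the integral test applies.
Compute the improper integral int_{1}^infinity f(x) dx:
  antiderivative F(x) = -1/(4*x^4).
  As x -> infinity, F(x) -> 0 (since p = 5 > 1).
  So int = F(infinity) - F(1) = 0 - (-1/4) = 1/4.
  Finite, so by the integral test, the series converges.

converges


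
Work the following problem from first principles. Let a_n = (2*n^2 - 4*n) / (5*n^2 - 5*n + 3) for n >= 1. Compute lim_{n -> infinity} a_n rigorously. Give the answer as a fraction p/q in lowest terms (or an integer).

Divide numerator and denominator by n^2, the highest power:
numerator / n^2 = 2 - 4/n
denominator / n^2 = 5 - 5/n + 3/n^2
As n -> infinity, all terms of the form c/n^k (k >= 1) tend to 0.
So numerator / n^2 -> 2 and denominator / n^2 -> 5.
Therefore lim a_n = 2/5.

2/5


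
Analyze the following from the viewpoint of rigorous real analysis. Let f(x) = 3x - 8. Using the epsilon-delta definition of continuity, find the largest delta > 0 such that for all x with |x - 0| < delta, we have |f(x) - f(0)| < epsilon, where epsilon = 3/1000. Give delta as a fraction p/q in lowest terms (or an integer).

We compute f(0) = 3*(0) - 8 = -8.
|f(x) - f(0)| = |3x - 8 - (-8)| = |3(x - 0)| = 3|x - 0|.
We need 3|x - 0| < 3/1000, i.e. |x - 0| < 3/1000 / 3 = 1/1000.
So any delta <= 1/1000 works. Conversely, if delta > 1/1000, then x = 0 + 1/1000 satisfies |x - 0| = 1/1000 < delta but |f(x) - f(0)| = 3 * 1/1000 = 3/1000, which is not < 3/1000; so no larger delta works.
Hence the largest such delta is 1/1000.

1/1000


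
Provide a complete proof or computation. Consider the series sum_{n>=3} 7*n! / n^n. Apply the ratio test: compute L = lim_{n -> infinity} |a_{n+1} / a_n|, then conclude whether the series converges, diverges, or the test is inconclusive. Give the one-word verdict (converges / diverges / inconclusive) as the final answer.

Let a_n denote the general term. Form the ratio a_{n+1}/a_n and simplify:
a_{n+1}/a_n = (n/(n + 1))^n
Take the limit as n -> infinity: L = exp(-1).
Since L = exp(-1) < 1, the ratio test implies the series converges.

converges


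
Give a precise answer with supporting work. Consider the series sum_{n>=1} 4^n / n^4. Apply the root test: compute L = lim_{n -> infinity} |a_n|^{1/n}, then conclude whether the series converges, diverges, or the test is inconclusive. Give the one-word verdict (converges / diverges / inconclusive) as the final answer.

Let a_n denote the general term. Form |a_n|^(1/n) and simplify:
|a_n|^(1/n) = 4/n^(4/n)
Take the limit as n -> infinity: L = 4.
Since L = 4 > 1, the root test implies divergence.

diverges


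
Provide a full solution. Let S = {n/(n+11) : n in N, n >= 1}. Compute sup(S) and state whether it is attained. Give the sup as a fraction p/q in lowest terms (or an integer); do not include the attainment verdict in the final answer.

Analysis:
- Values: 1/12, 2/13, 3/14, 4/15, ... strictly increasing.
- Minimum is 1/12 (n=1); inf = 1/12 (attained).
- n/(n+11) = 1 - 11/(n+11) -> 1 from below as n -> infinity, and never equals 1.
- So sup = 1 (not attained).
Conclusion: sup(S) = 1, not attained in S.

1


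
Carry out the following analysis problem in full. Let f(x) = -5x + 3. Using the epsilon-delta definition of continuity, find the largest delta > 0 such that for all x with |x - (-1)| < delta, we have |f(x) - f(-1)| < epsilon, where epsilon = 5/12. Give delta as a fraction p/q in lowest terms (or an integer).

We compute f(-1) = -5*(-1) + 3 = 8.
|f(x) - f(-1)| = |-5x + 3 - (8)| = |-5(x - (-1))| = 5|x - (-1)|.
We need 5|x - (-1)| < 5/12, i.e. |x - (-1)| < 5/12 / 5 = 1/12.
So any delta <= 1/12 works. Conversely, if delta > 1/12, then x = -1 + 1/12 satisfies |x - (-1)| = 1/12 < delta but |f(x) - f(-1)| = 5 * 1/12 = 5/12, which is not < 5/12; so no larger delta works.
Hence the largest such delta is 1/12.

1/12


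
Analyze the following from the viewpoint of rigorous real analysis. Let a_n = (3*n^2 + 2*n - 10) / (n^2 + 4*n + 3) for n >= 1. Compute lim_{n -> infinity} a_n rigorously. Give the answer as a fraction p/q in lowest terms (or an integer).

Divide numerator and denominator by n^2, the highest power:
numerator / n^2 = 3 + 2/n - 10/n^2
denominator / n^2 = 1 + 4/n + 3/n^2
As n -> infinity, all terms of the form c/n^k (k >= 1) tend to 0.
So numerator / n^2 -> 3 and denominator / n^2 -> 1.
Therefore lim a_n = 3.

3


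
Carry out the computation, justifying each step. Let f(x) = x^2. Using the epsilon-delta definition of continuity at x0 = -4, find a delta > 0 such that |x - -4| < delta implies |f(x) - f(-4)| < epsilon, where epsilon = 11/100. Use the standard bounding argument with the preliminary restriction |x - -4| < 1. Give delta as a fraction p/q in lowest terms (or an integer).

Factor: |x^2 - (-4)^2| = |x - -4| * |x + -4|.
Impose |x - -4| < 1 first. Then |x + -4| = |(x - -4) + 2*(-4)| <= |x - -4| + 2*|-4| < 1 + 8 = 9.
So |x^2 - (-4)^2| < delta * 9.
We need delta * 9 <= 11/100, i.e. delta <= 11/100/9 = 11/900.
Since 11/900 < 1, this is tighter than 1; take delta = 11/900.
So delta = 11/900 works.

11/900


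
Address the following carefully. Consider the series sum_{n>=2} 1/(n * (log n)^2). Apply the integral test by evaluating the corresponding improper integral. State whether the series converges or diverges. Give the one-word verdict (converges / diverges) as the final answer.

Let f(x) = 1/(x*log(x)^2). Then f is positive, continuous, and decreasing on [2, infinity), so the integral test applies.
Compute the improper integral int_{2}^infinity f(x) dx:
  antiderivative F(x) = -1/log(x).
  F(x) -> 0 as x -> infinity.  int = 0 - F(2) = 1/log(2) < infinity. By the integral test, the series converges.

converges


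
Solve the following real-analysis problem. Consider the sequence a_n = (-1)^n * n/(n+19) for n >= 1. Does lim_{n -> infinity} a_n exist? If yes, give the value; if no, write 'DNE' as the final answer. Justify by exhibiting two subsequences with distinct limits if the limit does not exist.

Examine the behaviour of a_n along subsequences.
a_{2k} = 2k/(2k+19) -> 1. a_{2k+1} = -(2k+1)/(2k+20) -> -1.
Since these two subsequential limits are 1 and -1, distinct, the full sequence cannot converge (a convergent sequence has all subsequences tending to the same limit). So lim a_n does not exist.

DNE


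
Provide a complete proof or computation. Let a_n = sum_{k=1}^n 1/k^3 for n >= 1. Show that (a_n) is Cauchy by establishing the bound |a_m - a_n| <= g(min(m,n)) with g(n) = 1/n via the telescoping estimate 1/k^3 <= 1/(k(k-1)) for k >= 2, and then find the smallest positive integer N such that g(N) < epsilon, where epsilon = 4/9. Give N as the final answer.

For m > n >= 1: |a_m - a_n| = sum_{k=n+1}^m 1/k^3.
Use 1/k^3 <= 1/(k(k-1)) = 1/(k-1) - 1/k for k >= 2 (which holds since k^3 >= k^2 >= k(k-1) for k >= 2):
sum_{k=n+1}^m 1/k^3 <= sum_{k=n+1}^m (1/(k-1) - 1/k) = 1/n - 1/m <= 1/n.
By symmetry the same bound holds with n,m swapped, so |a_m - a_n| <= 1/min(m,n) = g(min(m,n)). Since g(n) -> 0, (a_n) is Cauchy.
Now solve g(N) < 4/9: 1/N < 4/9 <=> N > 1/(4/9) = 9/4.
The smallest integer strictly greater than 9/4 is N = 3.
Check: g(3) = 1/3 < 4/9; g(2) = 1/2 >= 4/9. So N = 3.

3


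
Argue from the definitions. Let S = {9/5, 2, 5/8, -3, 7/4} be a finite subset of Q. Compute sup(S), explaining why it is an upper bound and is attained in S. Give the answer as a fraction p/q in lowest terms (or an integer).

S is finite, so sup(S) = max(S).
Sorted decreasing:
2, 9/5, 7/4, 5/8, -3
The extremum is 2.
For every x in S, x <= 2. And 2 is in S, so it is attained.
Therefore sup(S) = 2.

2


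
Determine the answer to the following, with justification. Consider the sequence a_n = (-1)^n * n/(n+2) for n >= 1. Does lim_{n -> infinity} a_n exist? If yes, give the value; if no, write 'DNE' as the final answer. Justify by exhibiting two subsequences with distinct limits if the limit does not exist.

Examine the behaviour of a_n along subsequences.
a_{2k} = 2k/(2k+2) -> 1. a_{2k+1} = -(2k+1)/(2k+3) -> -1.
Since these two subsequential limits are 1 and -1, distinct, the full sequence cannot converge (a convergent sequence has all subsequences tending to the same limit). So lim a_n does not exist.

DNE


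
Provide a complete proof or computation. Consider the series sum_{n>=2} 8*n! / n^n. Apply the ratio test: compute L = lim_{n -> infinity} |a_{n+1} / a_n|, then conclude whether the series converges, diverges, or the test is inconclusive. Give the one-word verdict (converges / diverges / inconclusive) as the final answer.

Let a_n denote the general term. Form the ratio a_{n+1}/a_n and simplify:
a_{n+1}/a_n = (n/(n + 1))^n
Take the limit as n -> infinity: L = exp(-1).
Since L = exp(-1) < 1, the ratio test implies the series converges.

converges


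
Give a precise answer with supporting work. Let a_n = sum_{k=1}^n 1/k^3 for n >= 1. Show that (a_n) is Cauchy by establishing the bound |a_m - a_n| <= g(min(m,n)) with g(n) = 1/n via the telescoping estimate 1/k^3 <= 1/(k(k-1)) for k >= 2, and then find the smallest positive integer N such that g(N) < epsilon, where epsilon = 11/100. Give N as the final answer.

For m > n >= 1: |a_m - a_n| = sum_{k=n+1}^m 1/k^3.
Use 1/k^3 <= 1/(k(k-1)) = 1/(k-1) - 1/k for k >= 2 (which holds since k^3 >= k^2 >= k(k-1) for k >= 2):
sum_{k=n+1}^m 1/k^3 <= sum_{k=n+1}^m (1/(k-1) - 1/k) = 1/n - 1/m <= 1/n.
By symmetry the same bound holds with n,m swapped, so |a_m - a_n| <= 1/min(m,n) = g(min(m,n)). Since g(n) -> 0, (a_n) is Cauchy.
Now solve g(N) < 11/100: 1/N < 11/100 <=> N > 1/(11/100) = 100/11.
The smallest integer strictly greater than 100/11 is N = 10.
Check: g(10) = 1/10 < 11/100; g(9) = 1/9 >= 11/100. So N = 10.

10


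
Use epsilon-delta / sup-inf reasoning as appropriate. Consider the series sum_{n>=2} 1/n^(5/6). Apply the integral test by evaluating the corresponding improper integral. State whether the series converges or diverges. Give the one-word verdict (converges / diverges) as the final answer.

Let f(x) = x^(-5/6). Then f is positive, continuous, and decreasing on [2, infinity), so the integral test applies.
Compute the improper integral int_{2}^infinity f(x) dx:
  antiderivative F(x) = 6*x^(1/6).
  As x -> infinity, F(x) -> infinity (since p = 5/6 < 1).
  So the integral diverges. By the integral test, the series diverges.

diverges


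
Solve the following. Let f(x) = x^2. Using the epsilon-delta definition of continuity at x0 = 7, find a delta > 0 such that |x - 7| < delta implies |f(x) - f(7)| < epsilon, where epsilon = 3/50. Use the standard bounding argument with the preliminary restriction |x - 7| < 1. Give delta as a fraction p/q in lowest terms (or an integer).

Factor: |x^2 - (7)^2| = |x - 7| * |x + 7|.
Impose |x - 7| < 1 first. Then |x + 7| = |(x - 7) + 2*(7)| <= |x - 7| + 2*|7| < 1 + 14 = 15.
So |x^2 - (7)^2| < delta * 15.
We need delta * 15 <= 3/50, i.e. delta <= 3/50/15 = 1/250.
Since 1/250 < 1, this is tighter than 1; take delta = 1/250.
So delta = 1/250 works.

1/250


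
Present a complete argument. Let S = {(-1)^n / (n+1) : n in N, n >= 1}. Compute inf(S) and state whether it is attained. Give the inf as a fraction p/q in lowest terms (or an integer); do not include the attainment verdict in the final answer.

Analysis:
- Values: -1/2, 1/3, -1/4, 1/5, -1/6, ...
- Positive terms (even n): 1/(2+1), 1/(4+1), ... decreasing -> max = 1/3 (n=2).
- Negative terms (odd n): -1/(1+1), -1/(3+1), ... increasing -> min = -1/2 (n=1).
- So sup = 1/3 (attained at n=2); inf = -1/2 (attained at n=1).
Conclusion: inf(S) = -1/2, attained in S.

-1/2


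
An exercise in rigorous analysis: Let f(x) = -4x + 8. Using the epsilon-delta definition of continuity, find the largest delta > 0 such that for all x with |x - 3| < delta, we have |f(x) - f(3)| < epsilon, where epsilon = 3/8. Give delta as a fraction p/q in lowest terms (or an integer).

We compute f(3) = -4*(3) + 8 = -4.
|f(x) - f(3)| = |-4x + 8 - (-4)| = |-4(x - 3)| = 4|x - 3|.
We need 4|x - 3| < 3/8, i.e. |x - 3| < 3/8 / 4 = 3/32.
So any delta <= 3/32 works. Conversely, if delta > 3/32, then x = 3 + 3/32 satisfies |x - 3| = 3/32 < delta but |f(x) - f(3)| = 4 * 3/32 = 3/8, which is not < 3/8; so no larger delta works.
Hence the largest such delta is 3/32.

3/32


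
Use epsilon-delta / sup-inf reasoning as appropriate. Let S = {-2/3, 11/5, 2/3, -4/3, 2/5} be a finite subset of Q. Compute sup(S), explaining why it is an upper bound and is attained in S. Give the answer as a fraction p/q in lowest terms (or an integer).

S is finite, so sup(S) = max(S).
Sorted decreasing:
11/5, 2/3, 2/5, -2/3, -4/3
The extremum is 11/5.
For every x in S, x <= 11/5. And 11/5 is in S, so it is attained.
Therefore sup(S) = 11/5.

11/5


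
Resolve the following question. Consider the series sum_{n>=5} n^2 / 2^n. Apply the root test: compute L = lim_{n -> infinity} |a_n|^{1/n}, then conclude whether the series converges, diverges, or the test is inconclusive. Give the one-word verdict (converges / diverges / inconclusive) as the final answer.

Let a_n denote the general term. Form |a_n|^(1/n) and simplify:
|a_n|^(1/n) = n^(2/n)/2
Take the limit as n -> infinity: L = 1/2.
Since L = 1/2 < 1, the root test implies convergence.

converges


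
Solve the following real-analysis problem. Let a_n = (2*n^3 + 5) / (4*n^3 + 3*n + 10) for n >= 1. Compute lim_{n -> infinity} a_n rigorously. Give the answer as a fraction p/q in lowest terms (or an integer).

Divide numerator and denominator by n^3, the highest power:
numerator / n^3 = 2 + 5/n^3
denominator / n^3 = 4 + 3/n^2 + 10/n^3
As n -> infinity, all terms of the form c/n^k (k >= 1) tend to 0.
So numerator / n^3 -> 2 and denominator / n^3 -> 4.
Therefore lim a_n = 1/2.

1/2


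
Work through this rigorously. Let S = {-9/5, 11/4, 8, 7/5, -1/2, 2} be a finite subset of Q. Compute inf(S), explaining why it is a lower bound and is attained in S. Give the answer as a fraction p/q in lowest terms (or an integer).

S is finite, so inf(S) = min(S).
Sorted increasing:
-9/5, -1/2, 7/5, 2, 11/4, 8
The extremum is -9/5.
For every x in S, x >= -9/5. And -9/5 is in S, so it is attained.
Therefore inf(S) = -9/5.

-9/5


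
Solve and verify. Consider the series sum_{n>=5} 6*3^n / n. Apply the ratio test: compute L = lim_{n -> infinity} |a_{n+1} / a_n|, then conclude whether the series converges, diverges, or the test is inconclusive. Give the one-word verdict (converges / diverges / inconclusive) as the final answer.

Let a_n denote the general term. Form the ratio a_{n+1}/a_n and simplify:
a_{n+1}/a_n = 3*n/(n + 1)
Take the limit as n -> infinity: L = 3.
Since L = 3 > 1 (or L = infinity), the ratio test implies the series diverges.

diverges


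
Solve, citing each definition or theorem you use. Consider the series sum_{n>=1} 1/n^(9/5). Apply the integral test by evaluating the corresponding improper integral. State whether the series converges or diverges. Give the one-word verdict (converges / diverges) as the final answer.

Let f(x) = x^(-9/5). Then f is positive, continuous, and decreasing on [1, infinity), so the integral test applies.
Compute the improper integral int_{1}^infinity f(x) dx:
  antiderivative F(x) = -5/(4*x^(4/5)).
  As x -> infinity, F(x) -> 0 (since p = 9/5 > 1).
  So int = F(infinity) - F(1) = 0 - (-5/4) = 5/4.
  Finite, so by the integral test, the series converges.

converges


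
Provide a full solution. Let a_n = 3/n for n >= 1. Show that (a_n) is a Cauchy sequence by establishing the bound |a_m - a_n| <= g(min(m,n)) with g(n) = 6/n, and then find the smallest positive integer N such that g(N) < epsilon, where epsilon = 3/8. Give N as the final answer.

For any m, n >= 1, by the triangle inequality:
|a_m - a_n| = |3/m - 3/n| <= 3*1/m + 3*1/n <= 6/min(m,n).
So g(n) = 6/n bounds the Cauchy difference. Since g(n) -> 0, (a_n) is Cauchy.
Now solve g(N) < 3/8: 6/N < 3/8 <=> N > 6 / (3/8) = 16.
The smallest integer strictly greater than 16 is N = 17.
Check: g(17) = 6/17 = 6/17 < 3/8; g(16) = 3/8 >= 3/8. So N = 17.

17


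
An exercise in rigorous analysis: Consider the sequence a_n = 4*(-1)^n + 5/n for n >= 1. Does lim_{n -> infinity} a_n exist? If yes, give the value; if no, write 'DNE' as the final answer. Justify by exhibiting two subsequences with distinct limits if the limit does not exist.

Examine the behaviour of a_n along subsequences.
a_{2k} = 4 + 5/(2k) -> 4. a_{2k+1} = -4 + 5/(2k+1) -> -4.
Since these two subsequential limits are 4 and -4, distinct, the full sequence cannot converge (a convergent sequence has all subsequences tending to the same limit). So lim a_n does not exist.

DNE


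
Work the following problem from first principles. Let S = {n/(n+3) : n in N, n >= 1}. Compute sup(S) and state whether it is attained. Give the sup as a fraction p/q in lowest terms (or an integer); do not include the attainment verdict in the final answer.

Analysis:
- Values: 1/4, 2/5, 1/2, 4/7, ... strictly increasing.
- Minimum is 1/4 (n=1); inf = 1/4 (attained).
- n/(n+3) = 1 - 3/(n+3) -> 1 from below as n -> infinity, and never equals 1.
- So sup = 1 (not attained).
Conclusion: sup(S) = 1, not attained in S.

1


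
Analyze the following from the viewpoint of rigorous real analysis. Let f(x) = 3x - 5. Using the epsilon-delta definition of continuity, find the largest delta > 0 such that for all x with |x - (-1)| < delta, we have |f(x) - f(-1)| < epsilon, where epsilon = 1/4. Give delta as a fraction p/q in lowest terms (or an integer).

We compute f(-1) = 3*(-1) - 5 = -8.
|f(x) - f(-1)| = |3x - 5 - (-8)| = |3(x - (-1))| = 3|x - (-1)|.
We need 3|x - (-1)| < 1/4, i.e. |x - (-1)| < 1/4 / 3 = 1/12.
So any delta <= 1/12 works. Conversely, if delta > 1/12, then x = -1 + 1/12 satisfies |x - (-1)| = 1/12 < delta but |f(x) - f(-1)| = 3 * 1/12 = 1/4, which is not < 1/4; so no larger delta works.
Hence the largest such delta is 1/12.

1/12


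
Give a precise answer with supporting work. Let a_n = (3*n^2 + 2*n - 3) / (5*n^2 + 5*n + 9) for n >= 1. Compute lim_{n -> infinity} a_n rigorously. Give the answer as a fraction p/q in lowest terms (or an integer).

Divide numerator and denominator by n^2, the highest power:
numerator / n^2 = 3 + 2/n - 3/n^2
denominator / n^2 = 5 + 5/n + 9/n^2
As n -> infinity, all terms of the form c/n^k (k >= 1) tend to 0.
So numerator / n^2 -> 3 and denominator / n^2 -> 5.
Therefore lim a_n = 3/5.

3/5


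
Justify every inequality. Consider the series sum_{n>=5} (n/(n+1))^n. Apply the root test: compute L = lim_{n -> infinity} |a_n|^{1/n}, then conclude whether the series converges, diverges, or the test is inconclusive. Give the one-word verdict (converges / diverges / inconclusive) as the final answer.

Let a_n denote the general term. Form |a_n|^(1/n) and simplify:
|a_n|^(1/n) = n/(n + 1)
Take the limit as n -> infinity: L = 1.
Since L = 1, the root test is inconclusive. (In fact a_n = (n/(n+1))^n -> e^(-1) != 0, so the nth-term test shows divergence; but the root test itself gives no conclusion.)

inconclusive


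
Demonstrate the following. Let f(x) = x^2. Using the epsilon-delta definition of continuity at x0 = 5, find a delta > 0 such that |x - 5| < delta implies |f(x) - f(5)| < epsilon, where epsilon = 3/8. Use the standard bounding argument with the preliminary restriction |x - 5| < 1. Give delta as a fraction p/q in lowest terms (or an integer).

Factor: |x^2 - (5)^2| = |x - 5| * |x + 5|.
Impose |x - 5| < 1 first. Then |x + 5| = |(x - 5) + 2*(5)| <= |x - 5| + 2*|5| < 1 + 10 = 11.
So |x^2 - (5)^2| < delta * 11.
We need delta * 11 <= 3/8, i.e. delta <= 3/8/11 = 3/88.
Since 3/88 < 1, this is tighter than 1; take delta = 3/88.
So delta = 3/88 works.

3/88


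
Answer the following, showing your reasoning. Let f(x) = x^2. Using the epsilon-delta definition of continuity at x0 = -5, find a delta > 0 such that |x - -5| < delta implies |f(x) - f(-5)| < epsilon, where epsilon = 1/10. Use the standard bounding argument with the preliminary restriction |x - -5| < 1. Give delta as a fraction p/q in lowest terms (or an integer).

Factor: |x^2 - (-5)^2| = |x - -5| * |x + -5|.
Impose |x - -5| < 1 first. Then |x + -5| = |(x - -5) + 2*(-5)| <= |x - -5| + 2*|-5| < 1 + 10 = 11.
So |x^2 - (-5)^2| < delta * 11.
We need delta * 11 <= 1/10, i.e. delta <= 1/10/11 = 1/110.
Since 1/110 < 1, this is tighter than 1; take delta = 1/110.
So delta = 1/110 works.

1/110


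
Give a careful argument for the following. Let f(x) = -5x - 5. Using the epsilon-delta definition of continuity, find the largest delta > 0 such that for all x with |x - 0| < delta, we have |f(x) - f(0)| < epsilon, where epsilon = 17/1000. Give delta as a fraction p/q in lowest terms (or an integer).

We compute f(0) = -5*(0) - 5 = -5.
|f(x) - f(0)| = |-5x - 5 - (-5)| = |-5(x - 0)| = 5|x - 0|.
We need 5|x - 0| < 17/1000, i.e. |x - 0| < 17/1000 / 5 = 17/5000.
So any delta <= 17/5000 works. Conversely, if delta > 17/5000, then x = 0 + 17/5000 satisfies |x - 0| = 17/5000 < delta but |f(x) - f(0)| = 5 * 17/5000 = 17/1000, which is not < 17/1000; so no larger delta works.
Hence the largest such delta is 17/5000.

17/5000


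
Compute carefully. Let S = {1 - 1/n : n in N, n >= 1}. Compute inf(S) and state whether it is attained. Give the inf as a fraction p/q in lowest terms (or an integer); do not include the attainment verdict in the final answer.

Analysis:
- Values: 0, 1/2, 2/3, 3/4, ... strictly increasing.
- Minimum is 0 (n=1); inf = 0 (attained).
- 1 - 1/n -> 1 from below; sup = 1, not attained.
Conclusion: inf(S) = 0, attained in S.

0


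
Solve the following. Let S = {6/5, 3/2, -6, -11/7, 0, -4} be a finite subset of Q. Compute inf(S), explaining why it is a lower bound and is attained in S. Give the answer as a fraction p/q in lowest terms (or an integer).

S is finite, so inf(S) = min(S).
Sorted increasing:
-6, -4, -11/7, 0, 6/5, 3/2
The extremum is -6.
For every x in S, x >= -6. And -6 is in S, so it is attained.
Therefore inf(S) = -6.

-6


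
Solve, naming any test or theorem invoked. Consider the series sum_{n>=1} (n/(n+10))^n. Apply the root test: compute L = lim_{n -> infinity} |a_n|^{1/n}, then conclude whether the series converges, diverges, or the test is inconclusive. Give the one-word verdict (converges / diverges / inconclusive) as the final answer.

Let a_n denote the general term. Form |a_n|^(1/n) and simplify:
|a_n|^(1/n) = n/(n + 10)
Take the limit as n -> infinity: L = 1.
Since L = 1, the root test is inconclusive. (In fact a_n = (n/(n+10))^n -> e^(-10) != 0, so the nth-term test shows divergence; but the root test itself gives no conclusion.)

inconclusive


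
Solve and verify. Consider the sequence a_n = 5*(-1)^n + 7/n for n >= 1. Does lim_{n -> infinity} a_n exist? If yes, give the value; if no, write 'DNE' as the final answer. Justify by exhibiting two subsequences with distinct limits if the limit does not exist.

Examine the behaviour of a_n along subsequences.
a_{2k} = 5 + 7/(2k) -> 5. a_{2k+1} = -5 + 7/(2k+1) -> -5.
Since these two subsequential limits are 5 and -5, distinct, the full sequence cannot converge (a convergent sequence has all subsequences tending to the same limit). So lim a_n does not exist.

DNE


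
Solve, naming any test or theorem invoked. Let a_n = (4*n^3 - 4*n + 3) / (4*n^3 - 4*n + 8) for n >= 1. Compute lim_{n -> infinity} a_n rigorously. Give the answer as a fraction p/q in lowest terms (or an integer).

Divide numerator and denominator by n^3, the highest power:
numerator / n^3 = 4 - 4/n^2 + 3/n^3
denominator / n^3 = 4 - 4/n^2 + 8/n^3
As n -> infinity, all terms of the form c/n^k (k >= 1) tend to 0.
So numerator / n^3 -> 4 and denominator / n^3 -> 4.
Therefore lim a_n = 1.

1


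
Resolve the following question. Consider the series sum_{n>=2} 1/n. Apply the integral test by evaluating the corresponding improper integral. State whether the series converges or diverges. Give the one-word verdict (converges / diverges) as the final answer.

Let f(x) = 1/x. Then f is positive, continuous, and decreasing on [2, infinity), so the integral test applies.
Compute the improper integral int_{2}^infinity f(x) dx:
  antiderivative F(x) = log(x).
  As x -> infinity, log(x) -> infinity.
  So int = infinity - log(2) = infinity. By the integral test, the series diverges.

diverges


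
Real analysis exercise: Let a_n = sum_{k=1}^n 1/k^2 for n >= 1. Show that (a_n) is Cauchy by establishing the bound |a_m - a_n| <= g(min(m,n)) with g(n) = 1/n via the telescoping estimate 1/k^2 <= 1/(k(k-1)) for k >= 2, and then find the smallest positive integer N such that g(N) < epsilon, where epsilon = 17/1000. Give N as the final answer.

For m > n >= 1: |a_m - a_n| = sum_{k=n+1}^m 1/k^2.
Use 1/k^2 <= 1/(k(k-1)) = 1/(k-1) - 1/k for k >= 2:
sum_{k=n+1}^m 1/k^2 <= sum_{k=n+1}^m (1/(k-1) - 1/k) = 1/n - 1/m <= 1/n.
By symmetry the same bound holds with n,m swapped, so |a_m - a_n| <= 1/min(m,n) = g(min(m,n)). Since g(n) -> 0, (a_n) is Cauchy.
Now solve g(N) < 17/1000: 1/N < 17/1000 <=> N > 1/(17/1000) = 1000/17.
The smallest integer strictly greater than 1000/17 is N = 59.
Check: g(59) = 1/59 < 17/1000; g(58) = 1/58 >= 17/1000. So N = 59.

59


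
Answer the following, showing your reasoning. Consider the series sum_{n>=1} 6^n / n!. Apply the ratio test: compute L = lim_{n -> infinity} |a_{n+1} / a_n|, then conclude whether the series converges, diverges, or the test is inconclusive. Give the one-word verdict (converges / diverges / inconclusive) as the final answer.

Let a_n denote the general term. Form the ratio a_{n+1}/a_n and simplify:
a_{n+1}/a_n = 6/(n + 1)
Take the limit as n -> infinity: L = 0.
Since L = 0 < 1, the ratio test implies the series converges.

converges


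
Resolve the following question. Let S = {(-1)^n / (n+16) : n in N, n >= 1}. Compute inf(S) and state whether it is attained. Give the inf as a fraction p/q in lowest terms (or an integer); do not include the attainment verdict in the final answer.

Analysis:
- Values: -1/17, 1/18, -1/19, 1/20, -1/21, ...
- Positive terms (even n): 1/(2+16), 1/(4+16), ... decreasing -> max = 1/18 (n=2).
- Negative terms (odd n): -1/(1+16), -1/(3+16), ... increasing -> min = -1/17 (n=1).
- So sup = 1/18 (attained at n=2); inf = -1/17 (attained at n=1).
Conclusion: inf(S) = -1/17, attained in S.

-1/17


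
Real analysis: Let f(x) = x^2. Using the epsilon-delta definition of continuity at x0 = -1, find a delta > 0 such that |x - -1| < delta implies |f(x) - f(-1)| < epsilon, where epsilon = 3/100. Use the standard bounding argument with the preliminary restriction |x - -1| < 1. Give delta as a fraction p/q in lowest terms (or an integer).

Factor: |x^2 - (-1)^2| = |x - -1| * |x + -1|.
Impose |x - -1| < 1 first. Then |x + -1| = |(x - -1) + 2*(-1)| <= |x - -1| + 2*|-1| < 1 + 2 = 3.
So |x^2 - (-1)^2| < delta * 3.
We need delta * 3 <= 3/100, i.e. delta <= 3/100/3 = 1/100.
Since 1/100 < 1, this is tighter than 1; take delta = 1/100.
So delta = 1/100 works.

1/100


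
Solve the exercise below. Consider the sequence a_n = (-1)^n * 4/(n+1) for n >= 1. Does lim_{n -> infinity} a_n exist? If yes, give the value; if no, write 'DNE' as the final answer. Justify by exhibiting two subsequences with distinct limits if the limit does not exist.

Examine the behaviour of a_n along subsequences.
Even-n subsequence a_{2k} = 4/(2k+1) -> 0. Odd-n subsequence a_{2k+1} = -4/(2k+2) -> 0. Both tend to 0, which suggests the limit is 0; verify directly.
|a_n - 0| = 4/(n+1) < 4/n for every n >= 1.
Given epsilon > 0, choose a positive integer N > 4/epsilon. Then for all n >= N, |a_n| < 4/n <= 4/N < epsilon.
So by the definition of the limit, lim a_n exists and equals 0.

0


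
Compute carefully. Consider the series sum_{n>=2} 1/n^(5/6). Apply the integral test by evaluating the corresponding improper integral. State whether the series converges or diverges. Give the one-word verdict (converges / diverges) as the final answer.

Let f(x) = x^(-5/6). Then f is positive, continuous, and decreasing on [2, infinity), so the integral test applies.
Compute the improper integral int_{2}^infinity f(x) dx:
  antiderivative F(x) = 6*x^(1/6).
  As x -> infinity, F(x) -> infinity (since p = 5/6 < 1).
  So the integral diverges. By the integral test, the series diverges.

diverges


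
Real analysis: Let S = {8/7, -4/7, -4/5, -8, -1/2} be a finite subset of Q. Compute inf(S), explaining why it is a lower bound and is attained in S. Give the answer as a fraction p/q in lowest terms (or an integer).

S is finite, so inf(S) = min(S).
Sorted increasing:
-8, -4/5, -4/7, -1/2, 8/7
The extremum is -8.
For every x in S, x >= -8. And -8 is in S, so it is attained.
Therefore inf(S) = -8.

-8


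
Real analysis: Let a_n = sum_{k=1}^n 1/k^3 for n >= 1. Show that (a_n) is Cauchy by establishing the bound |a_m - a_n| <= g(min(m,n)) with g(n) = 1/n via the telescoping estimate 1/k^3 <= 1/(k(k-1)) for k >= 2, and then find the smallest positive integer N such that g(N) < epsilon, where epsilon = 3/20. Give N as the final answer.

For m > n >= 1: |a_m - a_n| = sum_{k=n+1}^m 1/k^3.
Use 1/k^3 <= 1/(k(k-1)) = 1/(k-1) - 1/k for k >= 2 (which holds since k^3 >= k^2 >= k(k-1) for k >= 2):
sum_{k=n+1}^m 1/k^3 <= sum_{k=n+1}^m (1/(k-1) - 1/k) = 1/n - 1/m <= 1/n.
By symmetry the same bound holds with n,m swapped, so |a_m - a_n| <= 1/min(m,n) = g(min(m,n)). Since g(n) -> 0, (a_n) is Cauchy.
Now solve g(N) < 3/20: 1/N < 3/20 <=> N > 1/(3/20) = 20/3.
The smallest integer strictly greater than 20/3 is N = 7.
Check: g(7) = 1/7 < 3/20; g(6) = 1/6 >= 3/20. So N = 7.

7


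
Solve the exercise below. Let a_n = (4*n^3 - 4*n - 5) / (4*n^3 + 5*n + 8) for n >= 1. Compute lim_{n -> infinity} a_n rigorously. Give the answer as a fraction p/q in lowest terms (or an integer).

Divide numerator and denominator by n^3, the highest power:
numerator / n^3 = 4 - 4/n^2 - 5/n^3
denominator / n^3 = 4 + 5/n^2 + 8/n^3
As n -> infinity, all terms of the form c/n^k (k >= 1) tend to 0.
So numerator / n^3 -> 4 and denominator / n^3 -> 4.
Therefore lim a_n = 1.

1


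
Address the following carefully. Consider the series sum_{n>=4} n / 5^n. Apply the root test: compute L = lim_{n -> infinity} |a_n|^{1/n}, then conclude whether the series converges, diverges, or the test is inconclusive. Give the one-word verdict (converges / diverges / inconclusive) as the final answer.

Let a_n denote the general term. Form |a_n|^(1/n) and simplify:
|a_n|^(1/n) = n^(1/n)/5
Take the limit as n -> infinity: L = 1/5.
Since L = 1/5 < 1, the root test implies convergence.

converges


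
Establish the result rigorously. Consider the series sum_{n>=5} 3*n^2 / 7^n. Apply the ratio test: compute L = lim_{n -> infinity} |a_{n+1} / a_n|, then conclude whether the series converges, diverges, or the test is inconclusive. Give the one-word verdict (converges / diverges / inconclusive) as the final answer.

Let a_n denote the general term. Form the ratio a_{n+1}/a_n and simplify:
a_{n+1}/a_n = (n + 1)^2/(7*n^2)
Take the limit as n -> infinity: L = 1/7.
Since L = 1/7 < 1, the ratio test implies the series converges.

converges


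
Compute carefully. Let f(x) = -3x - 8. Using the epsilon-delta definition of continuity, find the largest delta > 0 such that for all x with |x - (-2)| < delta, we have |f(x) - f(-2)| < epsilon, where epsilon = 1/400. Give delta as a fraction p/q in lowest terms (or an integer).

We compute f(-2) = -3*(-2) - 8 = -2.
|f(x) - f(-2)| = |-3x - 8 - (-2)| = |-3(x - (-2))| = 3|x - (-2)|.
We need 3|x - (-2)| < 1/400, i.e. |x - (-2)| < 1/400 / 3 = 1/1200.
So any delta <= 1/1200 works. Conversely, if delta > 1/1200, then x = -2 + 1/1200 satisfies |x - (-2)| = 1/1200 < delta but |f(x) - f(-2)| = 3 * 1/1200 = 1/400, which is not < 1/400; so no larger delta works.
Hence the largest such delta is 1/1200.

1/1200


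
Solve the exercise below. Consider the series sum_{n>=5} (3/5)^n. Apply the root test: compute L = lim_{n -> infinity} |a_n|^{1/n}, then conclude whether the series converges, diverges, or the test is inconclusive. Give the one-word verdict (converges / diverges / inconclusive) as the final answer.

Let a_n denote the general term. Form |a_n|^(1/n) and simplify:
|a_n|^(1/n) = 3/5
Take the limit as n -> infinity: L = 3/5.
Since L = 3/5 < 1, the root test implies convergence.

converges


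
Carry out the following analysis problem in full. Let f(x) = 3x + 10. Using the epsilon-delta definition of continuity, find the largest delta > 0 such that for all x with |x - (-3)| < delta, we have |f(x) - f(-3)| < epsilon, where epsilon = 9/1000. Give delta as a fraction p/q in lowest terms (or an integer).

We compute f(-3) = 3*(-3) + 10 = 1.
|f(x) - f(-3)| = |3x + 10 - (1)| = |3(x - (-3))| = 3|x - (-3)|.
We need 3|x - (-3)| < 9/1000, i.e. |x - (-3)| < 9/1000 / 3 = 3/1000.
So any delta <= 3/1000 works. Conversely, if delta > 3/1000, then x = -3 + 3/1000 satisfies |x - (-3)| = 3/1000 < delta but |f(x) - f(-3)| = 3 * 3/1000 = 9/1000, which is not < 9/1000; so no larger delta works.
Hence the largest such delta is 3/1000.

3/1000


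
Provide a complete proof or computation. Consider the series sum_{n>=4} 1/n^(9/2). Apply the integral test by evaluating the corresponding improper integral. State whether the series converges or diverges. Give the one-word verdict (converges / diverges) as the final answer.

Let f(x) = x^(-9/2). Then f is positive, continuous, and decreasing on [4, infinity), so the integral test applies.
Compute the improper integral int_{4}^infinity f(x) dx:
  antiderivative F(x) = -2/(7*x^(7/2)).
  As x -> infinity, F(x) -> 0 (since p = 9/2 > 1).
  So int = F(infinity) - F(4) = 0 - (-1/448) = 1/448.
  Finite, so by the integral test, the series converges.

converges


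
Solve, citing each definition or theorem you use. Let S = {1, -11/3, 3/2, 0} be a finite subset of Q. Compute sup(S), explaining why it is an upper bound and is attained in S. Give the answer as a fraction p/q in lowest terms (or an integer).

S is finite, so sup(S) = max(S).
Sorted decreasing:
3/2, 1, 0, -11/3
The extremum is 3/2.
For every x in S, x <= 3/2. And 3/2 is in S, so it is attained.
Therefore sup(S) = 3/2.

3/2


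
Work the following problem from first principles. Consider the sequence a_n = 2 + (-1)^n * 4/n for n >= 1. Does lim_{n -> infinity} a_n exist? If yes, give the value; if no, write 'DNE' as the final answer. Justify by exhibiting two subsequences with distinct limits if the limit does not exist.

Examine the behaviour of a_n along subsequences.
Even-n subsequence a_{2k} = 2 + 4/(2k) -> 2. Odd-n subsequence a_{2k+1} = 2 - 4/(2k+1) -> 2. Both tend to 2, which suggests the limit is 2; verify directly.
|a_n - 2| = |(-1)^n * 4/n| = 4/n for every n >= 1.
Given epsilon > 0, choose a positive integer N > 4/epsilon. Then for all n >= N, |a_n - 2| = 4/n <= 4/N < epsilon.
So by the definition of the limit, lim a_n exists and equals 2.

2


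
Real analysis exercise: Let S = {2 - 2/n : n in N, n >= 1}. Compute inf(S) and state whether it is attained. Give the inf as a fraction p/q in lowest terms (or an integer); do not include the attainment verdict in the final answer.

Analysis:
- Values: 0, 1, 4/3, 3/2, ... strictly increasing.
- Minimum is 0 (n=1); inf = 0 (attained).
- 2 - 2/n -> 2 from below; sup = 2, not attained.
Conclusion: inf(S) = 0, attained in S.

0


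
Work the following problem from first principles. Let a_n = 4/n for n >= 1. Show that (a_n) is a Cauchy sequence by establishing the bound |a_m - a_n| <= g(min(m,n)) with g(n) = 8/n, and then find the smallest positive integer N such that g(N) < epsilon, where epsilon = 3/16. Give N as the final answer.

For any m, n >= 1, by the triangle inequality:
|a_m - a_n| = |4/m - 4/n| <= 4*1/m + 4*1/n <= 8/min(m,n).
So g(n) = 8/n bounds the Cauchy difference. Since g(n) -> 0, (a_n) is Cauchy.
Now solve g(N) < 3/16: 8/N < 3/16 <=> N > 8 / (3/16) = 128/3.
The smallest integer strictly greater than 128/3 is N = 43.
Check: g(43) = 8/43 = 8/43 < 3/16; g(42) = 4/21 >= 3/16. So N = 43.

43


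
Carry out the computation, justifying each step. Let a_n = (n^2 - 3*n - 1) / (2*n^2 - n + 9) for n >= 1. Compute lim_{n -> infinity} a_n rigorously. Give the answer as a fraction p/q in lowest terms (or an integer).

Divide numerator and denominator by n^2, the highest power:
numerator / n^2 = 1 - 3/n - 1/n^2
denominator / n^2 = 2 - 1/n + 9/n^2
As n -> infinity, all terms of the form c/n^k (k >= 1) tend to 0.
So numerator / n^2 -> 1 and denominator / n^2 -> 2.
Therefore lim a_n = 1/2.

1/2


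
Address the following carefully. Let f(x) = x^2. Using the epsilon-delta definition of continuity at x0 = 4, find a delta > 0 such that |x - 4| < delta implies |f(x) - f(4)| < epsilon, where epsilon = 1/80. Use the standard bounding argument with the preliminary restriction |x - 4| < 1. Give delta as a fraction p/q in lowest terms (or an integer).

Factor: |x^2 - (4)^2| = |x - 4| * |x + 4|.
Impose |x - 4| < 1 first. Then |x + 4| = |(x - 4) + 2*(4)| <= |x - 4| + 2*|4| < 1 + 8 = 9.
So |x^2 - (4)^2| < delta * 9.
We need delta * 9 <= 1/80, i.e. delta <= 1/80/9 = 1/720.
Since 1/720 < 1, this is tighter than 1; take delta = 1/720.
So delta = 1/720 works.

1/720


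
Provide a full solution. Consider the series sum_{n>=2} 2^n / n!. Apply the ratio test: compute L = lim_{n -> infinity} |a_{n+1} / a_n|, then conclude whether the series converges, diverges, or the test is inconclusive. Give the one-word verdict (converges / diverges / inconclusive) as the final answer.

Let a_n denote the general term. Form the ratio a_{n+1}/a_n and simplify:
a_{n+1}/a_n = 2/(n + 1)
Take the limit as n -> infinity: L = 0.
Since L = 0 < 1, the ratio test implies the series converges.

converges


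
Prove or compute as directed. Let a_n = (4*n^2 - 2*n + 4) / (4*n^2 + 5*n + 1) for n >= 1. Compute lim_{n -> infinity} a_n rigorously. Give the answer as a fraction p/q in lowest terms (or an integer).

Divide numerator and denominator by n^2, the highest power:
numerator / n^2 = 4 - 2/n + 4/n^2
denominator / n^2 = 4 + 5/n + n^(-2)
As n -> infinity, all terms of the form c/n^k (k >= 1) tend to 0.
So numerator / n^2 -> 4 and denominator / n^2 -> 4.
Therefore lim a_n = 1.

1


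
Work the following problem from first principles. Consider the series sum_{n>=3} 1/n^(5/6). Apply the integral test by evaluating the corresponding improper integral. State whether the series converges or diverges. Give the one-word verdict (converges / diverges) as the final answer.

Let f(x) = x^(-5/6). Then f is positive, continuous, and decreasing on [3, infinity), so the integral test applies.
Compute the improper integral int_{3}^infinity f(x) dx:
  antiderivative F(x) = 6*x^(1/6).
  As x -> infinity, F(x) -> infinity (since p = 5/6 < 1).
  So the integral diverges. By the integral test, the series diverges.

diverges


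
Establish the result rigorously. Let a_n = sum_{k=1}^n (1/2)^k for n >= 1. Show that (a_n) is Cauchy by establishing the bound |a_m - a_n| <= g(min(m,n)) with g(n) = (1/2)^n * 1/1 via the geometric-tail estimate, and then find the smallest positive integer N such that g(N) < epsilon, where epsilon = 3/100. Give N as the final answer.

For m > n >= 1: |a_m - a_n| = sum_{k=n+1}^m (1/2)^k < sum_{k=n+1}^infinity (1/2)^k = (1/2)^(n+1) / (1 - 1/2) = (1/2)^n * (1/2) * (2/1) = (1/2)^n * 1/1.
So g(n) = (1/2)^n / 1. Since g(n) -> 0, (a_n) is Cauchy.
Now solve g(N) < 3/100: (1/2)^N / 1 < 3/100 <=> 2^N > 1 / (1 * 3/100) = 100/3.
Check powers of 2: 2^5 = 32 <= 100/3, 2^6 = 64 > 100/3.
So the smallest such N is 6. Check: g(6) = 1/(1 * 64) = 1/64 < 3/100.

6


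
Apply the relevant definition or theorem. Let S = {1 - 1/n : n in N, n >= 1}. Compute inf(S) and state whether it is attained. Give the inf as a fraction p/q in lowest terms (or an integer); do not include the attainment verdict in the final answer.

Analysis:
- Values: 0, 1/2, 2/3, 3/4, ... strictly increasing.
- Minimum is 0 (n=1); inf = 0 (attained).
- 1 - 1/n -> 1 from below; sup = 1, not attained.
Conclusion: inf(S) = 0, attained in S.

0
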